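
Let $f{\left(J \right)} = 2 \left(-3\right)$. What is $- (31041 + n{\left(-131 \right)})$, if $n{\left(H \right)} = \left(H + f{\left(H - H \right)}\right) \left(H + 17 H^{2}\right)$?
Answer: $39918981$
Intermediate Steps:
$f{\left(J \right)} = -6$
$n{\left(H \right)} = \left(-6 + H\right) \left(H + 17 H^{2}\right)$ ($n{\left(H \right)} = \left(H - 6\right) \left(H + 17 H^{2}\right) = \left(-6 + H\right) \left(H + 17 H^{2}\right)$)
$- (31041 + n{\left(-131 \right)}) = - (31041 - 131 \left(-6 - -13231 + 17 \left(-131\right)^{2}\right)) = - (31041 - 131 \left(-6 + 13231 + 17 \cdot 17161\right)) = - (31041 - 131 \left(-6 + 13231 + 291737\right)) = - (31041 - 39950022) = \left(-1\right) \left(-39918981\right) = 39918981$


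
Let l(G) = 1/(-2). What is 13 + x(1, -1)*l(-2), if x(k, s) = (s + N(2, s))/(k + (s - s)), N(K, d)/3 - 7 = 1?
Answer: 3/2 ≈ 1.5000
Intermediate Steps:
N(K, d) = 24 (N(K, d) = 21 + 3*1 = 21 + 3 = 24)
x(k, s) = (24 + s)/k (x(k, s) = (s + 24)/(k + (s - s)) = (24 + s)/(k + 0) = (24 + s)/k)
l(G) = -½
13 + x(1, -1)*l(-2) = 13 + ((24 - 1)/1)*(-½) = 13 + (1*23)*(-½) = 13 + 23*(-½) = 13 - 23/2 = 3/2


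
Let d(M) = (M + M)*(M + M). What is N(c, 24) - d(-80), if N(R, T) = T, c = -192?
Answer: -25576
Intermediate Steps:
d(M) = 4*M² (d(M) = (2*M)*(2*M) = 4*M²)
N(c, 24) - d(-80) = 24 - 4*(-80)² = 24 - 4*6400 = 24 - 1*25600 = 24 - 25600 = -25576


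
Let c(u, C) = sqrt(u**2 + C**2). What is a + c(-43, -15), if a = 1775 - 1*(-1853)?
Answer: 3628 + sqrt(2074) ≈ 3673.5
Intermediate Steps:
c(u, C) = sqrt(C**2 + u**2)
a = 3628 (a = 1775 + 1853 = 3628)
a + c(-43, -15) = 3628 + sqrt((-15)**2 + (-43)**2) = 3628 + sqrt(225 + 1849) = 3628 + sqrt(2074)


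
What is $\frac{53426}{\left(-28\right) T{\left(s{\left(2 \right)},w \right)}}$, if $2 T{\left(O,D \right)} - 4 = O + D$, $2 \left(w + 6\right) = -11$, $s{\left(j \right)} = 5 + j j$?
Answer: $- \frac{53426}{21} \approx -2544.1$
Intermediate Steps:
$s{\left(j \right)} = 5 + j^{2}$
$w = - \frac{23}{2}$ ($w = -6 + \frac{1}{2} \left(-11\right) = -6 - \frac{11}{2} = - \frac{23}{2} \approx -11.5$)
$T{\left(O,D \right)} = 2 + \frac{D}{2} + \frac{O}{2}$ ($T{\left(O,D \right)} = 2 + \frac{O + D}{2} = 2 + \frac{D + O}{2} = 2 + \left(\frac{D}{2} + \frac{O}{2}\right) = 2 + \frac{D}{2} + \frac{O}{2}$)
$\frac{53426}{\left(-28\right) T{\left(s{\left(2 \right)},w \right)}} = \frac{53426}{\left(-28\right) \left(2 + \frac{1}{2} \left(- \frac{23}{2}\right) + \frac{5 + 2^{2}}{2}\right)} = \frac{53426}{\left(-28\right) \left(2 - \frac{23}{4} + \frac{5 + 4}{2}\right)} = \frac{53426}{\left(-28\right) \left(2 - \frac{23}{4} + \frac{1}{2} \cdot 9\right)} = \frac{53426}{\left(-28\right) \left(2 - \frac{23}{4} + \frac{9}{2}\right)} = \frac{53426}{\left(-28\right) \frac{3}{4}} = \frac{53426}{-21} = 53426 \left(- \frac{1}{21}\right) = - \frac{53426}{21}$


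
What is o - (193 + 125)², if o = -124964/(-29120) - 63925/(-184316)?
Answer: -4845858236763/47922160 ≈ -1.0112e+5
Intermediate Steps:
o = 222271077/47922160 (o = -124964*(-1/29120) - 63925*(-1/184316) = 4463/1040 + 63925/184316 = 222271077/47922160 ≈ 4.6382)
o - (193 + 125)² = 222271077/47922160 - (193 + 125)² = 222271077/47922160 - 1*318² = 222271077/47922160 - 1*101124 = 222271077/47922160 - 101124 = -4845858236763/47922160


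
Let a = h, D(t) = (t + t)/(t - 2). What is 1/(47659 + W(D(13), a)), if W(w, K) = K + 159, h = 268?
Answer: 1/48086 ≈ 2.0796e-5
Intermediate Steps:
D(t) = 2*t/(-2 + t) (D(t) = (2*t)/(-2 + t) = 2*t/(-2 + t))
a = 268
W(w, K) = 159 + K
1/(47659 + W(D(13), a)) = 1/(47659 + (159 + 268)) = 1/(47659 + 427) = 1/48086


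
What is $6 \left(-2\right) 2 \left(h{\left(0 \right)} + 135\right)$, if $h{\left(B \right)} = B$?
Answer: $-3240$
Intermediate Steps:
$6 \left(-2\right) 2 \left(h{\left(0 \right)} + 135\right) = 6 \left(-2\right) 2 \left(0 + 135\right) = \left(-12\right) 2 \cdot 135 = \left(-24\right) 135 = -3240$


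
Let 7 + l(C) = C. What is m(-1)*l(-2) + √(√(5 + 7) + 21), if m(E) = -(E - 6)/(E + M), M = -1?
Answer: 63/2 + √(21 + 2*√3) ≈ 36.446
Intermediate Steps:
l(C) = -7 + C
m(E) = -(-6 + E)/(-1 + E) (m(E) = -(E - 6)/(E - 1) = -(-6 + E)/(-1 + E))
m(-1)*l(-2) + √(√(5 + 7) + 21) = ((6 - 1*(-1))/(-1 - 1))*(-7 - 2) + √(√(5 + 7) + 21) = ((6 + 1)/(-2))*(-9) + √(√12 + 21) = -½*7*(-9) + √(2*√3 + 21) = -7/2*(-9) + √(21 + 2*√3) = 63/2 + √(21 + 2*√3)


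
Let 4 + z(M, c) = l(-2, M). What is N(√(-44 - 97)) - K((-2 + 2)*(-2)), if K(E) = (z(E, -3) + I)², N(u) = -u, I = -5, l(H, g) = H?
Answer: -121 - I*√141 ≈ -121.0 - 11.874*I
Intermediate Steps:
z(M, c) = -6 (z(M, c) = -4 - 2 = -6)
K(E) = 121 (K(E) = (-6 - 5)² = (-11)² = 121)
N(√(-44 - 97)) - K((-2 + 2)*(-2)) = -√(-44 - 97) - 1*121 = -√(-141) - 121 = -I*√141 - 121 = -121 - I*√141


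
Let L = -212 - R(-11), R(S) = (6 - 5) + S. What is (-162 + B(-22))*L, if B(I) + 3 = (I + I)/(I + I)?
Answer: 33128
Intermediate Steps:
R(S) = 1 + S
B(I) = -2 (B(I) = -3 + (I + I)/(I + I) = -3 + (2*I)/((2*I)) = -3 + (2*I)*(1/(2*I)) = -3 + 1 = -2)
L = -202 (L = -212 - (1 - 11) = -212 - 1*(-10) = -212 + 10 = -202)
(-162 + B(-22))*L = (-162 - 2)*(-202) = -164*(-202) = 33128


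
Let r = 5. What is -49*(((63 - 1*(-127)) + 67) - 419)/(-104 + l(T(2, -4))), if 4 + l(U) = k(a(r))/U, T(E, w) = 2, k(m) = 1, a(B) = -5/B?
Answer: -15876/215 ≈ -73.842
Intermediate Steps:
l(U) = -4 + 1/U
-49*(((63 - 1*(-127)) + 67) - 419)/(-104 + l(T(2, -4))) = -49*(((63 - 1*(-127)) + 67) - 419)/(-104 + (-4 + 1/2)) = -49*(((63 + 127) + 67) - 419)/(-104 + (-4 + ½)) = -49*((190 + 67) - 419)/(-104 - 7/2) = -49*(257 - 419)/(-215/2) = -(-7938)*(-2)/215 = -49*324/215 = -15876/215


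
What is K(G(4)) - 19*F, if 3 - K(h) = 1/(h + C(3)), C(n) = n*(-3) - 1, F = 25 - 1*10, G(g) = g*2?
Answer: -563/2 ≈ -281.50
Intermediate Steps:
G(g) = 2*g
F = 15 (F = 25 - 10 = 15)
C(n) = -1 - 3*n (C(n) = -3*n - 1 = -1 - 3*n)
K(h) = 3 - 1/(-10 + h) (K(h) = 3 - 1/(h + (-1 - 3*3)) = 3 - 1/(h + (-1 - 9)) = 3 - 1/(h - 10) = 3 - 1/(-10 + h))
K(G(4)) - 19*F = (-31 + 3*(2*4))/(-10 + 2*4) - 19*15 = (-31 + 3*8)/(-10 + 8) - 285 = (-31 + 24)/(-2) - 285 = -½*(-7) - 285 = 7/2 - 285 = -563/2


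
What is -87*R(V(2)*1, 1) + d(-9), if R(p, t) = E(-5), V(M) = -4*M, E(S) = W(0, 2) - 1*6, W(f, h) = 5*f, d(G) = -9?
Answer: 513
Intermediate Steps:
E(S) = -6 (E(S) = 5*0 - 1*6 = 0 - 6 = -6)
R(p, t) = -6
-87*R(V(2)*1, 1) + d(-9) = -87*(-6) - 9 = 522 - 9 = 513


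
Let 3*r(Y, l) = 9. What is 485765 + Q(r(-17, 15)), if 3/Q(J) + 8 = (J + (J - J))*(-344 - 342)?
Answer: 1003590487/2066 ≈ 4.8577e+5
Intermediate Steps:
r(Y, l) = 3 (r(Y, l) = (⅓)*9 = 3)
Q(J) = 3/(-8 - 686*J) (Q(J) = 3/(-8 + (J + (J - J))*(-344 - 342)) = 3/(-8 + (J + 0)*(-686)) = 3/(-8 + J*(-686)) = 3/(-8 - 686*J))
485765 + Q(r(-17, 15)) = 485765 - 3/(8 + 686*3) = 485765 - 3/(8 + 2058) = 485765 - 3/2066 = 1003590487/2066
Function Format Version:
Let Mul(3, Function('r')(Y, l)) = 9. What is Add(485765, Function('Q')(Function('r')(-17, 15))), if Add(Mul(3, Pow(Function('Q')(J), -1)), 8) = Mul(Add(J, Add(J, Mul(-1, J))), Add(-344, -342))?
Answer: Rational(1003590487, 2066) ≈ 4.8577e+5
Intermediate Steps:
Function('r')(Y, l) = 3 (Function('r')(Y, l) = Mul(Rational(1, 3), 9) = 3)
Function('Q')(J) = Mul(3, Pow(Add(-8, Mul(-686, J)), -1)) (Function('Q')(J) = Mul(3, Pow(Add(-8, Mul(Add(J, Add(J, Mul(-1, J))), Add(-344, -342))), -1)) = Mul(3, Pow(Add(-8, Mul(Add(J, 0), -686)), -1)) = Mul(3, Pow(Add(-8, Mul(J, -686)), -1)) = Mul(3, Pow(Add(-8, Mul(-686, J)), -1)))
Add(485765, Function('Q')(Function('r')(-17, 15))) = Add(485765, Mul(-3, Pow(Add(8, Mul(686, 3)), -1))) = Add(485765, Mul(-3, Pow(Add(8, 2058), -1))) = Add(485765, Mul(-3, Pow(2066, -1))) = Add(485765, Mul(-3, Rational(1, 2066))) = Add(485765, Rational(-3, 2066)) = Rational(1003590487, 2066)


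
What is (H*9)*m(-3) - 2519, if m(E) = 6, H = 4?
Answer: -2303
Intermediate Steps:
(H*9)*m(-3) - 2519 = (4*9)*6 - 2519 = 36*6 - 2519 = 216 - 2519 = -2303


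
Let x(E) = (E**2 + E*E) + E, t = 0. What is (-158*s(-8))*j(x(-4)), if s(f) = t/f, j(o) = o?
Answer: 0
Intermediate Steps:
x(E) = E + 2*E**2 (x(E) = (E**2 + E**2) + E = 2*E**2 + E = E + 2*E**2)
s(f) = 0 (s(f) = 0/f = 0)
(-158*s(-8))*j(x(-4)) = (-158*0)*(-4*(1 + 2*(-4))) = 0*(-4*(1 - 8)) = 0*(-4*(-7)) = 0*28 = 0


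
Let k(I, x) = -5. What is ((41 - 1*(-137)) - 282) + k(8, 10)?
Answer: -109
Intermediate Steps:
((41 - 1*(-137)) - 282) + k(8, 10) = ((41 - 1*(-137)) - 282) - 5 = ((41 + 137) - 282) - 5 = (178 - 282) - 5 = -104 - 5 = -109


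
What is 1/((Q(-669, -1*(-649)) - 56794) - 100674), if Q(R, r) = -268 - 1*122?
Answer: -1/157858 ≈ -6.3348e-6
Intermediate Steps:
Q(R, r) = -390 (Q(R, r) = -268 - 122 = -390)
1/((Q(-669, -1*(-649)) - 56794) - 100674) = 1/((-390 - 56794) - 100674) = 1/(-57184 - 100674) = 1/(-157858) = -1/157858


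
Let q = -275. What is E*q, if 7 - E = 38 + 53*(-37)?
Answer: -530750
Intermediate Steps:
E = 1930 (E = 7 - (38 + 53*(-37)) = 7 - (38 - 1961) = 7 - 1*(-1923) = 7 + 1923 = 1930)
E*q = 1930*(-275) = -530750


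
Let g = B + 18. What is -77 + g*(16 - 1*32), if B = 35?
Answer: -925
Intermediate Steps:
g = 53 (g = 35 + 18 = 53)
-77 + g*(16 - 1*32) = -77 + 53*(16 - 1*32) = -77 + 53*(16 - 32) = -77 + 53*(-16) = -77 - 848 = -925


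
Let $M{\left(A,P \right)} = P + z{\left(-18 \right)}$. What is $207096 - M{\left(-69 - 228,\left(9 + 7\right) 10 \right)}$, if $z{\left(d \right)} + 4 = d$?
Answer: $206958$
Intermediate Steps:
$z{\left(d \right)} = -4 + d$
$M{\left(A,P \right)} = -22 + P$ ($M{\left(A,P \right)} = P - 22 = -22 + P$)
$207096 - M{\left(-69 - 228,\left(9 + 7\right) 10 \right)} = 207096 - \left(-22 + \left(9 + 7\right) 10\right) = 207096 - \left(-22 + 16 \cdot 10\right) = 207096 - \left(-22 + 160\right) = 207096 - 138 = 206958$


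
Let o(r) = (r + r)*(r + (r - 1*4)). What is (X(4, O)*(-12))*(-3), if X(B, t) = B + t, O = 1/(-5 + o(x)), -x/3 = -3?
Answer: 35604/247 ≈ 144.15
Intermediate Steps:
x = 9 (x = -3*(-3) = 9)
o(r) = 2*r*(-4 + 2*r) (o(r) = (2*r)*(r + (r - 4)) = (2*r)*(r + (-4 + r)) = (2*r)*(-4 + 2*r) = 2*r*(-4 + 2*r))
O = 1/247 (O = 1/(-5 + 4*9*(-2 + 9)) = 1/(-5 + 4*9*7) = 1/(-5 + 252) = 1/247 ≈ 0.0040486)
(X(4, O)*(-12))*(-3) = ((4 + 1/247)*(-12))*(-3) = ((989/247)*(-12))*(-3) = -11868/247*(-3) = 35604/247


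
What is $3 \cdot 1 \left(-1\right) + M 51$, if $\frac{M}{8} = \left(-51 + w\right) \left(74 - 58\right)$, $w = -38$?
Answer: $-580995$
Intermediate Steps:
$M = -11392$ ($M = 8 \left(-51 - 38\right) \left(74 - 58\right) = 8 \left(\left(-89\right) 16\right) = 8 \left(-1424\right) = -11392$)
$3 \cdot 1 \left(-1\right) + M 51 = 3 \cdot 1 \left(-1\right) - 580992 = 3 \left(-1\right) - 580992 = -3 - 580992 = -580995$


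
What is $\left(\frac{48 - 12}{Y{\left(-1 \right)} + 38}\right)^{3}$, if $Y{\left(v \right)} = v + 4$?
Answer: $\frac{46656}{68921} \approx 0.67695$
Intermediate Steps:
$Y{\left(v \right)} = 4 + v$
$\left(\frac{48 - 12}{Y{\left(-1 \right)} + 38}\right)^{3} = \left(\frac{48 - 12}{\left(4 - 1\right) + 38}\right)^{3} = \left(\frac{36}{3 + 38}\right)^{3} = \left(\frac{36}{41}\right)^{3} = \frac{46656}{68921}$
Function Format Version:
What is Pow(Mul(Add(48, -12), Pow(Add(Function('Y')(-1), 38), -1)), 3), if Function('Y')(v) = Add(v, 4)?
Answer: Rational(46656, 68921) ≈ 0.67695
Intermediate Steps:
Function('Y')(v) = Add(4, v)
Pow(Mul(Add(48, -12), Pow(Add(Function('Y')(-1), 38), -1)), 3) = Pow(Mul(Add(48, -12), Pow(Add(Add(4, -1), 38), -1)), 3) = Pow(Mul(36, Pow(Add(3, 38), -1)), 3) = Pow(Mul(36, Pow(41, -1)), 3) = Pow(Mul(36, Rational(1, 41)), 3) = Pow(Rational(36, 41), 3) = Rational(46656, 68921)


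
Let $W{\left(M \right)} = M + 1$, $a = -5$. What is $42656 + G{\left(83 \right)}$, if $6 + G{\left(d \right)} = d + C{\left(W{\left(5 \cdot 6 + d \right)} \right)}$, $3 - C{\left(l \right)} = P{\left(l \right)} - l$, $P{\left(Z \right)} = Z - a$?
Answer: $42731$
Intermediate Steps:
$W{\left(M \right)} = 1 + M$
$P{\left(Z \right)} = 5 + Z$ ($P{\left(Z \right)} = Z - -5 = Z + 5 = 5 + Z$)
$C{\left(l \right)} = -2$ ($C{\left(l \right)} = 3 - \left(\left(5 + l\right) - l\right) = 3 - 5 = -2$)
$G{\left(d \right)} = -8 + d$ ($G{\left(d \right)} = -6 + \left(d - 2\right) = -6 + \left(-2 + d\right) = -8 + d$)
$42656 + G{\left(83 \right)} = 42656 + \left(-8 + 83\right) = 42656 + 75 = 42731$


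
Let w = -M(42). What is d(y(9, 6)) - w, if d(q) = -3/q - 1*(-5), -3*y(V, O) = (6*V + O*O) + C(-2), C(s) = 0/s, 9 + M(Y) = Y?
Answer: 381/10 ≈ 38.100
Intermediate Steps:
M(Y) = -9 + Y
C(s) = 0
y(V, O) = -2*V - O²/3 (y(V, O) = -((6*V + O*O) + 0)/3 = -((6*V + O²) + 0)/3 = -((O² + 6*V) + 0)/3 = -(O² + 6*V)/3 = -2*V - O²/3)
w = -33 (w = -(-9 + 42) = -1*33 = -33)
d(q) = 5 - 3/q (d(q) = -3/q + 5 = 5 - 3/q)
d(y(9, 6)) - w = (5 - 3/(-2*9 - ⅓*6²)) - 1*(-33) = (5 - 3/(-18 - ⅓*36)) + 33 = (5 - 3/(-18 - 12)) + 33 = (5 - 3/(-30)) + 33 = (5 - 3*(-1/30)) + 33 = (5 + ⅒) + 33 = 51/10 + 33 = 381/10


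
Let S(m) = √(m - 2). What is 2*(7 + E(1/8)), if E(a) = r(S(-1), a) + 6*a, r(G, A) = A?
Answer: 63/4 ≈ 15.750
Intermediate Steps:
S(m) = √(-2 + m)
E(a) = 7*a (E(a) = a + 6*a = 7*a)
2*(7 + E(1/8)) = 2*(7 + 7/8) = 2*(63/8) = 63/4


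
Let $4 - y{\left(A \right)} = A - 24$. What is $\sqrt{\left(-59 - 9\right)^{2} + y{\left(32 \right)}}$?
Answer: $2 \sqrt{1155} \approx 67.971$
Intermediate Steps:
$y{\left(A \right)} = 28 - A$ ($y{\left(A \right)} = 4 - \left(A - 24\right) = 4 - \left(-24 + A\right) = 28 - A$)
$\sqrt{\left(-59 - 9\right)^{2} + y{\left(32 \right)}} = \sqrt{\left(-59 - 9\right)^{2} + \left(28 - 32\right)} = \sqrt{\left(-68\right)^{2} + \left(28 - 32\right)} = \sqrt{4624 - 4} = \sqrt{4620} = 2 \sqrt{1155}$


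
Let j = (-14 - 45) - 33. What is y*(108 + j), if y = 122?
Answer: 1952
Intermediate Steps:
j = -92 (j = -59 - 33 = -92)
y*(108 + j) = 122*(108 - 92) = 122*16 = 1952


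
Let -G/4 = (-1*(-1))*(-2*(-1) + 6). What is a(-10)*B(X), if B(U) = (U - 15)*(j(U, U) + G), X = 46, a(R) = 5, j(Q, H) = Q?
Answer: 2170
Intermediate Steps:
G = -32 (G = -4*(-1*(-1))*(-2*(-1) + 6) = -4*(2 + 6) = -4*8 = -32)
B(U) = (-32 + U)*(-15 + U) (B(U) = (U - 15)*(U - 32) = (-15 + U)*(-32 + U) = (-32 + U)*(-15 + U))
a(-10)*B(X) = 5*(480 + 46² - 47*46) = 5*(480 + 2116 - 2162) = 5*434 = 2170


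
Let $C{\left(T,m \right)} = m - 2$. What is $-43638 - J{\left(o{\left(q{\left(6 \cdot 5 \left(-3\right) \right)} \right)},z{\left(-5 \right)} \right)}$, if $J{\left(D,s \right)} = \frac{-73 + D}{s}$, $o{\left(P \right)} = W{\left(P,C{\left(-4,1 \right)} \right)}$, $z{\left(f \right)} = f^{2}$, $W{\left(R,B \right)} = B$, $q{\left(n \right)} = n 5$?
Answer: $- \frac{1090876}{25} \approx -43635.0$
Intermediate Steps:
$C{\left(T,m \right)} = -2 + m$
$q{\left(n \right)} = 5 n$
$o{\left(P \right)} = -1$ ($o{\left(P \right)} = -2 + 1 = -1$)
$J{\left(D,s \right)} = \frac{-73 + D}{s}$
$-43638 - J{\left(o{\left(q{\left(6 \cdot 5 \left(-3\right) \right)} \right)},z{\left(-5 \right)} \right)} = -43638 - \frac{-73 - 1}{\left(-5\right)^{2}} = -43638 - \frac{1}{25} \left(-74\right) = -43638 - - \frac{74}{25} = -43638 + \frac{74}{25} = - \frac{1090876}{25}$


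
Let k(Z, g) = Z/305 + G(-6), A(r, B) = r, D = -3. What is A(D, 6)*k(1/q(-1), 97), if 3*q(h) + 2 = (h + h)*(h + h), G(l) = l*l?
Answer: -65889/610 ≈ -108.01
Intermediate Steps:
G(l) = l²
q(h) = -⅔ + 4*h²/3 (q(h) = -⅔ + ((h + h)*(h + h))/3 = -⅔ + ((2*h)*(2*h))/3 = -⅔ + (4*h²)/3 = -⅔ + 4*h²/3)
k(Z, g) = 36 + Z/305 (k(Z, g) = Z/305 + (-6)² = Z/305 + 36 = 36 + Z/305)
A(D, 6)*k(1/q(-1), 97) = -3*(36 + 1/(305*(-⅔ + (4/3)*(-1)²))) = -3*(36 + 1/(305*(-⅔ + (4/3)*1))) = -3*(36 + 1/(305*(-⅔ + 4/3))) = -3*(36 + 1/(305*(⅔))) = -3*(36 + (1/305)*(3/2)) = -3*(36 + 3/610) = -3*21963/610 = -65889/610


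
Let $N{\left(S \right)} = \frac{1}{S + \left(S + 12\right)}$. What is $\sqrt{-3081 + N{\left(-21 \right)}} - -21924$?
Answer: $21924 + \frac{i \sqrt{2772930}}{30} \approx 21924.0 + 55.507 i$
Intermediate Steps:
$N{\left(S \right)} = \frac{1}{12 + 2 S}$ ($N{\left(S \right)} = \frac{1}{S + \left(12 + S\right)} = \frac{1}{12 + 2 S}$)
$\sqrt{-3081 + N{\left(-21 \right)}} - -21924 = \sqrt{-3081 + \frac{1}{2 \left(6 - 21\right)}} - -21924 = \sqrt{-3081 + \frac{1}{2 \left(-15\right)}} + 21924 = \sqrt{-3081 + \frac{1}{2} \left(- \frac{1}{15}\right)} + 21924 = \sqrt{-3081 - \frac{1}{30}} + 21924 = \sqrt{- \frac{92431}{30}} + 21924 = \frac{i \sqrt{2772930}}{30} + 21924 = 21924 + \frac{i \sqrt{2772930}}{30}$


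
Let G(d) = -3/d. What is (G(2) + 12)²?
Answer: 441/4 ≈ 110.25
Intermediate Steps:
(G(2) + 12)² = (-3/2 + 12)² = (21/2)² = 441/4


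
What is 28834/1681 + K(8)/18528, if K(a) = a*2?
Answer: 33391453/1946598 ≈ 17.154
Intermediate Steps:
K(a) = 2*a
28834/1681 + K(8)/18528 = 28834/1681 + (2*8)/18528 = 28834*(1/1681) + 16*(1/18528) = 28834/1681 + 1/1158 = 33391453/1946598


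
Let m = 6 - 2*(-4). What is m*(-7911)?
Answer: -110754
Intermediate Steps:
m = 14 (m = 6 + 8 = 14)
m*(-7911) = 14*(-7911) = -110754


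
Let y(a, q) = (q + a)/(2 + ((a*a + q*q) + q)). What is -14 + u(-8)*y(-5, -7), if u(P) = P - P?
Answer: -14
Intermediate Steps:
u(P) = 0
y(a, q) = (a + q)/(2 + q + a**2 + q**2) (y(a, q) = (a + q)/(2 + ((a**2 + q**2) + q)) = (a + q)/(2 + (q + a**2 + q**2)) = (a + q)/(2 + q + a**2 + q**2))
-14 + u(-8)*y(-5, -7) = -14 + 0*((-5 - 7)/(2 - 7 + (-5)**2 + (-7)**2)) = -14 + 0*(-12/(2 - 7 + 25 + 49)) = -14 + 0*(-12/69) = -14 + 0*((1/69)*(-12)) = -14 + 0*(-4/23) = -14 + 0 = -14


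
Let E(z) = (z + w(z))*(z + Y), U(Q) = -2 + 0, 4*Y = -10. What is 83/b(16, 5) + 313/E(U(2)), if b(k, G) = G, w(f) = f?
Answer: 3059/90 ≈ 33.989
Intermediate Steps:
Y = -5/2 (Y = (¼)*(-10) = -5/2 ≈ -2.5000)
U(Q) = -2
E(z) = 2*z*(-5/2 + z) (E(z) = (z + z)*(z - 5/2) = (2*z)*(-5/2 + z) = 2*z*(-5/2 + z))
83/b(16, 5) + 313/E(U(2)) = 83/5 + 313/((-2*(-5 + 2*(-2)))) = 83*(⅕) + 313/((-2*(-5 - 4))) = 83/5 + 313/((-2*(-9))) = 83/5 + 313/18 = 3059/90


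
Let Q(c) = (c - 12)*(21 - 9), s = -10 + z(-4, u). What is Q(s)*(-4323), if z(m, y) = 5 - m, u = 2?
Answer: 674388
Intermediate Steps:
s = -1 (s = -10 + (5 - 1*(-4)) = -10 + (5 + 4) = -10 + 9 = -1)
Q(c) = -144 + 12*c (Q(c) = (-12 + c)*12 = -144 + 12*c)
Q(s)*(-4323) = (-144 + 12*(-1))*(-4323) = (-144 - 12)*(-4323) = -156*(-4323) = 674388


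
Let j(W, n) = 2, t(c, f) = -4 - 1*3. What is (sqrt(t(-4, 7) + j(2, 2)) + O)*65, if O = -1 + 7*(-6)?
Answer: -2795 + 65*I*sqrt(5) ≈ -2795.0 + 145.34*I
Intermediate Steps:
t(c, f) = -7 (t(c, f) = -4 - 3 = -7)
O = -43 (O = -1 - 42 = -43)
(sqrt(t(-4, 7) + j(2, 2)) + O)*65 = (sqrt(-7 + 2) - 43)*65 = (sqrt(-5) - 43)*65 = (I*sqrt(5) - 43)*65 = (-43 + I*sqrt(5))*65 = -2795 + 65*I*sqrt(5)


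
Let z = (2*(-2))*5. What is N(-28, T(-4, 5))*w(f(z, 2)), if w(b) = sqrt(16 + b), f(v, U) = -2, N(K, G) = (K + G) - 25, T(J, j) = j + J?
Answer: -52*sqrt(14) ≈ -194.57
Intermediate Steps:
T(J, j) = J + j
N(K, G) = -25 + G + K (N(K, G) = (G + K) - 25 = -25 + G + K)
z = -20 (z = -4*5 = -20)
N(-28, T(-4, 5))*w(f(z, 2)) = (-25 + (-4 + 5) - 28)*sqrt(16 - 2) = (-25 + 1 - 28)*sqrt(14) = -52*sqrt(14)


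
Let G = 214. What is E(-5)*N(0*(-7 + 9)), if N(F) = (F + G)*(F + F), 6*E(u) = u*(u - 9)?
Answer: 0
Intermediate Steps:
E(u) = u*(-9 + u)/6 (E(u) = (u*(u - 9))/6 = (u*(-9 + u))/6 = u*(-9 + u)/6)
N(F) = 2*F*(214 + F) (N(F) = (F + 214)*(F + F) = (214 + F)*(2*F) = 2*F*(214 + F))
E(-5)*N(0*(-7 + 9)) = ((⅙)*(-5)*(-9 - 5))*(2*(0*(-7 + 9))*(214 + 0*(-7 + 9))) = ((⅙)*(-5)*(-14))*(2*(0*2)*(214 + 0*2)) = 35*(2*0*(214 + 0))/3 = 35*(2*0*214)/3 = (35/3)*0 = 0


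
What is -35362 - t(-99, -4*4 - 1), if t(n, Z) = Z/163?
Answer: -5763989/163 ≈ -35362.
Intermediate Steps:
t(n, Z) = Z/163 (t(n, Z) = Z*(1/163) = Z/163)
-35362 - t(-99, -4*4 - 1) = -35362 - (-4*4 - 1)/163 = -35362 - (-16 - 1)/163 = -35362 - (-17)/163 = -35362 - 1*(-17/163) = -35362 + 17/163 = -5763989/163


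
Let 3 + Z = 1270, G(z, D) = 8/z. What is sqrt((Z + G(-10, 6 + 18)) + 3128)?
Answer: sqrt(109855)/5 ≈ 66.289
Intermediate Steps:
Z = 1267 (Z = -3 + 1270 = 1267)
sqrt((Z + G(-10, 6 + 18)) + 3128) = sqrt((1267 + 8/(-10)) + 3128) = sqrt((1267 + 8*(-1/10)) + 3128) = sqrt((1267 - 4/5) + 3128) = sqrt(6331/5 + 3128) = sqrt(21971/5) = sqrt(109855)/5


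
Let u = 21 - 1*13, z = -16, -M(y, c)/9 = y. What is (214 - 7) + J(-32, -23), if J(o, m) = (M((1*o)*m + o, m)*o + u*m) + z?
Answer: 202759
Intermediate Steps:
M(y, c) = -9*y
u = 8 (u = 21 - 13 = 8)
J(o, m) = -16 + 8*m + o*(-9*o - 9*m*o) (J(o, m) = ((-9*((1*o)*m + o))*o + 8*m) - 16 = ((-9*(o*m + o))*o + 8*m) - 16 = ((-9*(m*o + o))*o + 8*m) - 16 = ((-9*(o + m*o))*o + 8*m) - 16 = ((-9*o - 9*m*o)*o + 8*m) - 16 = (o*(-9*o - 9*m*o) + 8*m) - 16 = (8*m + o*(-9*o - 9*m*o)) - 16 = -16 + 8*m + o*(-9*o - 9*m*o))
(214 - 7) + J(-32, -23) = (214 - 7) + (-16 + 8*(-23) - 9*(-32)**2*(1 - 23)) = 207 + (-16 - 184 - 9*1024*(-22)) = 207 + (-16 - 184 + 202752) = 207 + 202552 = 202759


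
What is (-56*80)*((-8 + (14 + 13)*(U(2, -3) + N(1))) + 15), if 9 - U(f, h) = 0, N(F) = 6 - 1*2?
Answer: -1603840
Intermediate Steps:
N(F) = 4 (N(F) = 6 - 2 = 4)
U(f, h) = 9 (U(f, h) = 9 - 1*0 = 9 + 0 = 9)
(-56*80)*((-8 + (14 + 13)*(U(2, -3) + N(1))) + 15) = (-56*80)*((-8 + (14 + 13)*(9 + 4)) + 15) = -4480*((-8 + 27*13) + 15) = -4480*((-8 + 351) + 15) = -4480*(343 + 15) = -4480*358 = -1603840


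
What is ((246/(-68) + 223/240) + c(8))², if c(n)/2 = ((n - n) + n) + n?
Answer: 14302007281/16646400 ≈ 859.17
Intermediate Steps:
c(n) = 4*n (c(n) = 2*(((n - n) + n) + n) = 2*((0 + n) + n) = 2*(n + n) = 2*(2*n) = 4*n)
((246/(-68) + 223/240) + c(8))² = ((246/(-68) + 223/240) + 4*8)² = ((246*(-1/68) + 223*(1/240)) + 32)² = ((-123/34 + 223/240) + 32)² = (-10969/4080 + 32)² = (119591/4080)² = 14302007281/16646400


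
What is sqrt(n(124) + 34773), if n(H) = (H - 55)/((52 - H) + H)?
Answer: sqrt(23507445)/26 ≈ 186.48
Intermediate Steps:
n(H) = -55/52 + H/52 (n(H) = (-55 + H)/52 = (-55 + H)*(1/52) = -55/52 + H/52)
sqrt(n(124) + 34773) = sqrt((-55/52 + (1/52)*124) + 34773) = sqrt((-55/52 + 31/13) + 34773) = sqrt(69/52 + 34773) = sqrt(1808265/52) = sqrt(23507445)/26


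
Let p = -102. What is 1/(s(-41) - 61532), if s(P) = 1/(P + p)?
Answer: -143/8799077 ≈ -1.6252e-5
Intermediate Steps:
s(P) = 1/(-102 + P) (s(P) = 1/(P - 102) = 1/(-102 + P))
1/(s(-41) - 61532) = 1/(1/(-102 - 41) - 61532) = 1/(1/(-143) - 61532) = 1/(-1/143 - 61532) = 1/(-8799077/143) = -143/8799077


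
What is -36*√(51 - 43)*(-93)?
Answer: 6696*√2 ≈ 9469.6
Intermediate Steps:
-36*√(51 - 43)*(-93) = -72*√2*(-93) = 6696*√2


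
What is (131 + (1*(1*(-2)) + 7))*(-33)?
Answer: -4488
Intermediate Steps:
(131 + (1*(1*(-2)) + 7))*(-33) = (131 + (1*(-2) + 7))*(-33) = (131 + (-2 + 7))*(-33) = (131 + 5)*(-33) = 136*(-33) = -4488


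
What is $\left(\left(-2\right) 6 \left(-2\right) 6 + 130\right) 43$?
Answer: $11782$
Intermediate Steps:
$\left(\left(-2\right) 6 \left(-2\right) 6 + 130\right) 43 = \left(\left(-12\right) \left(-2\right) 6 + 130\right) 43 = \left(24 \cdot 6 + 130\right) 43 = \left(144 + 130\right) 43 = 274 \cdot 43 = 11782$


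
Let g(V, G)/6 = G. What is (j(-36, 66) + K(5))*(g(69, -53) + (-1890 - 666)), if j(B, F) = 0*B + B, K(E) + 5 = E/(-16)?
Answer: 949857/8 ≈ 1.1873e+5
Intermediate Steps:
g(V, G) = 6*G
K(E) = -5 - E/16 (K(E) = -5 + E/(-16) = -5 + E*(-1/16) = -5 - E/16)
j(B, F) = B (j(B, F) = 0 + B = B)
(j(-36, 66) + K(5))*(g(69, -53) + (-1890 - 666)) = (-36 + (-5 - 1/16*5))*(6*(-53) + (-1890 - 666)) = (-36 + (-5 - 5/16))*(-318 - 2556) = (-36 - 85/16)*(-2874) = -661/16*(-2874) = 949857/8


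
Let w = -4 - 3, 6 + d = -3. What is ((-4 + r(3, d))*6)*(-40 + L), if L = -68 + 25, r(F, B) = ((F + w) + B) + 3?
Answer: 6972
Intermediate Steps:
d = -9 (d = -6 - 3 = -9)
w = -7
r(F, B) = -4 + B + F (r(F, B) = ((F - 7) + B) + 3 = ((-7 + F) + B) + 3 = (-7 + B + F) + 3 = -4 + B + F)
L = -43
((-4 + r(3, d))*6)*(-40 + L) = ((-4 + (-4 - 9 + 3))*6)*(-40 - 43) = ((-4 - 10)*6)*(-83) = -14*6*(-83) = -84*(-83) = 6972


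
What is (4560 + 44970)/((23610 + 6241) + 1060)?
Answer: 49530/30911 ≈ 1.6023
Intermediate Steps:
(4560 + 44970)/((23610 + 6241) + 1060) = 49530/(29851 + 1060) = 49530/30911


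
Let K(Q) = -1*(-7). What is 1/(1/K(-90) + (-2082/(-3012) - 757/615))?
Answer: -2161110/857533 ≈ -2.5201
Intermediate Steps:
K(Q) = 7
1/(1/K(-90) + (-2082/(-3012) - 757/615)) = 1/(1/7 + (-2082/(-3012) - 757/615)) = 1/(⅐ + (-2082*(-1/3012) - 757*1/615)) = 1/(⅐ + (347/502 - 757/615)) = 1/(⅐ - 166609/308730) = 1/(-857533/2161110) = -2161110/857533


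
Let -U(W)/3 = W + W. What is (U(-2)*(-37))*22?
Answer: -9768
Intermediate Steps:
U(W) = -6*W (U(W) = -3*(W + W) = -6*W)
(U(-2)*(-37))*22 = (-6*(-2)*(-37))*22 = (12*(-37))*22 = -444*22 = -9768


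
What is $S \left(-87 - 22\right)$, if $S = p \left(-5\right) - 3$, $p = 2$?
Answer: $1417$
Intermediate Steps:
$S = -13$ ($S = 2 \left(-5\right) - 3 = -10 - 3 = -13$)
$S \left(-87 - 22\right) = - 13 \left(-87 - 22\right) = \left(-13\right) \left(-109\right) = 1417$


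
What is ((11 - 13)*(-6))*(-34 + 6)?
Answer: -336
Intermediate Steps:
((11 - 13)*(-6))*(-34 + 6) = -2*(-6)*(-28) = 12*(-28) = -336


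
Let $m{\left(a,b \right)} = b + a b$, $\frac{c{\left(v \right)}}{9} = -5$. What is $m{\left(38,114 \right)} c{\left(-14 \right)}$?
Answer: $-200070$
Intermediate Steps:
$c{\left(v \right)} = -45$ ($c{\left(v \right)} = 9 \left(-5\right) = -45$)
$m{\left(38,114 \right)} c{\left(-14 \right)} = 114 \left(1 + 38\right) \left(-45\right) = 114 \cdot 39 \left(-45\right) = 4446 \left(-45\right) = -200070$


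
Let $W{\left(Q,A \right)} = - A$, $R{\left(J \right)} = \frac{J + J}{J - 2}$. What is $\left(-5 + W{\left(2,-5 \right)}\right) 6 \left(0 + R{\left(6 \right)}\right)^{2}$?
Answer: $0$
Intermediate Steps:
$R{\left(J \right)} = \frac{2 J}{-2 + J}$
$\left(-5 + W{\left(2,-5 \right)}\right) 6 \left(0 + R{\left(6 \right)}\right)^{2} = \left(-5 - -5\right) 6 \left(0 + 2 \cdot 6 \frac{1}{-2 + 6}\right)^{2} = \left(-5 + 5\right) 6 \left(0 + 2 \cdot 6 \cdot \frac{1}{4}\right)^{2} = 0 \cdot 6 \left(0 + 2 \cdot 6 \cdot \frac{1}{4}\right)^{2} = 0 \left(0 + 3\right)^{2} = 0 \cdot 3^{2} = 0 \cdot 9 = 0$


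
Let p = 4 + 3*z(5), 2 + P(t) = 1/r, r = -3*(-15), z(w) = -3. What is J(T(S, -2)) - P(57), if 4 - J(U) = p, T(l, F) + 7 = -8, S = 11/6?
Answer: 494/45 ≈ 10.978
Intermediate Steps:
S = 11/6 (S = 11*(⅙) = 11/6 ≈ 1.8333)
T(l, F) = -15 (T(l, F) = -7 - 8 = -15)
r = 45
P(t) = -89/45 (P(t) = -2 + 1/45 = -89/45)
p = -5 (p = 4 + 3*(-3) = 4 - 9 = -5)
J(U) = 9 (J(U) = 4 - 1*(-5) = 4 + 5 = 9)
J(T(S, -2)) - P(57) = 9 - 1*(-89/45) = 9 + 89/45 = 494/45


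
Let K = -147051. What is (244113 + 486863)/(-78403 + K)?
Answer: -365488/112727 ≈ -3.2422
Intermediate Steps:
(244113 + 486863)/(-78403 + K) = (244113 + 486863)/(-78403 - 147051) = 730976/(-225454) = 730976*(-1/225454) = -365488/112727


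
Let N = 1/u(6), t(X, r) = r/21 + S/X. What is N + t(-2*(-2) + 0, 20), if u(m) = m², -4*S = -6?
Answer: 683/504 ≈ 1.3552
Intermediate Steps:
S = 3/2 (S = -¼*(-6) = 3/2 ≈ 1.5000)
t(X, r) = r/21 + 3/(2*X)
N = 1/36 (N = 1/(6²) = 1/36 ≈ 0.027778)
N + t(-2*(-2) + 0, 20) = 1/36 + ((1/21)*20 + 3/(2*(-2*(-2) + 0))) = 1/36 + (20/21 + 3/(2*(4 + 0))) = 1/36 + (20/21 + (3/2)/4) = 1/36 + (20/21 + (3/2)*(¼)) = 1/36 + (20/21 + 3/8) = 1/36 + 223/168 = 683/504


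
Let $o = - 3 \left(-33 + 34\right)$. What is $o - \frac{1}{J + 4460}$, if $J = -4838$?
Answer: $- \frac{1133}{378} \approx -2.9974$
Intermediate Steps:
$o = -3$ ($o = \left(-3\right) 1 = -3$)
$o - \frac{1}{J + 4460} = -3 - \frac{1}{-4838 + 4460} = -3 - \frac{1}{-378} = -3 - - \frac{1}{378} = -3 + \frac{1}{378} = - \frac{1133}{378}$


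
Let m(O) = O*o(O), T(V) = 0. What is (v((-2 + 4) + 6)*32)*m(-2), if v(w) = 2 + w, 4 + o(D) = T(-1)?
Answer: 2560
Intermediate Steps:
o(D) = -4 (o(D) = -4 + 0 = -4)
m(O) = -4*O (m(O) = O*(-4) = -4*O)
(v((-2 + 4) + 6)*32)*m(-2) = ((2 + ((-2 + 4) + 6))*32)*(-4*(-2)) = ((2 + (2 + 6))*32)*8 = ((2 + 8)*32)*8 = (10*32)*8 = 320*8 = 2560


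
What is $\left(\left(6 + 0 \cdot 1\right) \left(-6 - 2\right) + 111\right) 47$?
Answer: $2961$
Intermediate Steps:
$\left(\left(6 + 0 \cdot 1\right) \left(-6 - 2\right) + 111\right) 47 = \left(\left(6 + 0\right) \left(-8\right) + 111\right) 47 = \left(6 \left(-8\right) + 111\right) 47 = \left(-48 + 111\right) 47 = 63 \cdot 47 = 2961$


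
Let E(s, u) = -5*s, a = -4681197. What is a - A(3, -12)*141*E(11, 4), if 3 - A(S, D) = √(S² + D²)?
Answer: -4657932 - 23265*√17 ≈ -4.7539e+6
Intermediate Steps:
A(S, D) = 3 - √(D² + S²) (A(S, D) = 3 - √(S² + D²) = 3 - √(D² + S²))
a - A(3, -12)*141*E(11, 4) = -4681197 - (3 - √((-12)² + 3²))*141*(-5*11) = -4681197 - (3 - √(144 + 9))*141*(-55) = -4681197 - (3 - √153)*141*(-55) = -4681197 - (3 - 3*√17)*141*(-55) = -4681197 - (423 - 423*√17)*(-55) = -4681197 - (-23265 + 23265*√17) = -4681197 + (23265 - 23265*√17) = -4657932 - 23265*√17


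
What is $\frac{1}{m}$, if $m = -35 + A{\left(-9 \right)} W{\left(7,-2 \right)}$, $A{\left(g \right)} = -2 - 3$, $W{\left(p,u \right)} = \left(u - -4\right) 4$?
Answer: $- \frac{1}{75} \approx -0.013333$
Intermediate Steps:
$W{\left(p,u \right)} = 16 + 4 u$ ($W{\left(p,u \right)} = \left(u + 4\right) 4 = \left(4 + u\right) 4 = 16 + 4 u$)
$A{\left(g \right)} = -5$
$m = -75$ ($m = -35 - 5 \left(16 + 4 \left(-2\right)\right) = -35 - 5 \left(16 - 8\right) = -35 - 40 = -75$)
$\frac{1}{m} = \frac{1}{-75} = - \frac{1}{75}$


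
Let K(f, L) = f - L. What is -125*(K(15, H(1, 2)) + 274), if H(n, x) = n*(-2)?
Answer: -36375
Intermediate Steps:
H(n, x) = -2*n
-125*(K(15, H(1, 2)) + 274) = -125*((15 - (-2)) + 274) = -125*((15 - 1*(-2)) + 274) = -125*((15 + 2) + 274) = -125*(17 + 274) = -125*291 = -36375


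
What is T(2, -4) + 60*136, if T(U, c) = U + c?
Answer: 8158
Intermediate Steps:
T(2, -4) + 60*136 = (2 - 4) + 60*136 = -2 + 8160 = 8158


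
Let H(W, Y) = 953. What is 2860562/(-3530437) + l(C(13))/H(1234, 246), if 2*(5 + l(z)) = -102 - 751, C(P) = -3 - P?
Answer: -8498998303/6729012922 ≈ -1.2630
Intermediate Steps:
l(z) = -863/2 (l(z) = -5 + (-102 - 751)/2 = -5 + (½)*(-853) = -5 - 853/2 = -863/2)
2860562/(-3530437) + l(C(13))/H(1234, 246) = 2860562/(-3530437) - 863/2/953 = 2860562*(-1/3530437) - 863/2*1/953 = -2860562/3530437 - 863/1906 = -8498998303/6729012922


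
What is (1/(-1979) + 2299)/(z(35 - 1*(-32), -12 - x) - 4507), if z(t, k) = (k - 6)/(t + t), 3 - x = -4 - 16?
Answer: -609662480/1195274441 ≈ -0.51006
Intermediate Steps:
x = 23 (x = 3 - (-4 - 16) = 3 - 1*(-20) = 3 + 20 = 23)
z(t, k) = (-6 + k)/(2*t) (z(t, k) = (-6 + k)/((2*t)) = (-6 + k)*(1/(2*t)) = (-6 + k)/(2*t))
(1/(-1979) + 2299)/(z(35 - 1*(-32), -12 - x) - 4507) = (1/(-1979) + 2299)/((-6 + (-12 - 1*23))/(2*(35 - 1*(-32))) - 4507) = (-1/1979 + 2299)/((-6 + (-12 - 23))/(2*(35 + 32)) - 4507) = 4549720/(1979*((½)*(-6 - 35)/67 - 4507)) = 4549720/(1979*((½)*(1/67)*(-41) - 4507)) = 4549720/(1979*(-41/134 - 4507)) = 4549720/(1979*(-603979/134)) = (4549720/1979)*(-134/603979) = -609662480/1195274441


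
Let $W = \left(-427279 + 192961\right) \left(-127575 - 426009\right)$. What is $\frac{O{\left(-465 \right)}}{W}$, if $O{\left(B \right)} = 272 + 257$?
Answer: $\frac{529}{129714695712} \approx 4.0782 \cdot 10^{-9}$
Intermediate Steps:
$O{\left(B \right)} = 529$
$W = 129714695712$ ($W = \left(-234318\right) \left(-553584\right) = 129714695712$)
$\frac{O{\left(-465 \right)}}{W} = \frac{529}{129714695712}$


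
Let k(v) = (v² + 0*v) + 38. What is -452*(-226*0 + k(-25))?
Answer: -299676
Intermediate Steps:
k(v) = 38 + v² (k(v) = (v² + 0) + 38 = v² + 38 = 38 + v²)
-452*(-226*0 + k(-25)) = -452*(-226*0 + (38 + (-25)²)) = -452*(0 + (38 + 625)) = -452*(0 + 663) = -452*663 = -299676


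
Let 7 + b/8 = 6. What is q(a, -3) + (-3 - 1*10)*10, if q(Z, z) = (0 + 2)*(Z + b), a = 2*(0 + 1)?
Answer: -142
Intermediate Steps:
b = -8 (b = -56 + 8*6 = -56 + 48 = -8)
a = 2 (a = 2*1 = 2)
q(Z, z) = -16 + 2*Z (q(Z, z) = (0 + 2)*(Z - 8) = 2*(-8 + Z) = -16 + 2*Z)
q(a, -3) + (-3 - 1*10)*10 = (-16 + 2*2) + (-3 - 1*10)*10 = (-16 + 4) + (-3 - 10)*10 = -12 - 13*10 = -12 - 130 = -142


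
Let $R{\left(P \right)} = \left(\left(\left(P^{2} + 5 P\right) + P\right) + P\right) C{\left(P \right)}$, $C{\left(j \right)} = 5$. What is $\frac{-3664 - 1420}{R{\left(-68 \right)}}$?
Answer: $- \frac{1271}{5185} \approx -0.24513$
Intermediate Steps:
$R{\left(P \right)} = 5 P^{2} + 35 P$ ($R{\left(P \right)} = \left(\left(\left(P^{2} + 5 P\right) + P\right) + P\right) 5 = \left(\left(P^{2} + 6 P\right) + P\right) 5 = \left(P^{2} + 7 P\right) 5 = 5 P^{2} + 35 P$)
$\frac{-3664 - 1420}{R{\left(-68 \right)}} = \frac{-3664 - 1420}{5 \left(-68\right) \left(7 - 68\right)} = \frac{-3664 - 1420}{5 \left(-68\right) \left(-61\right)} = - \frac{5084}{20740} = \left(-5084\right) \frac{1}{20740} = - \frac{1271}{5185}$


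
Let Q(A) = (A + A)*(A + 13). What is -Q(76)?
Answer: -13528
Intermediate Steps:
Q(A) = 2*A*(13 + A) (Q(A) = (2*A)*(13 + A) = 2*A*(13 + A))
-Q(76) = -2*76*(13 + 76) = -2*76*89 = -1*13528 = -13528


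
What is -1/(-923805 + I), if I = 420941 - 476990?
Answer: 1/979854 ≈ 1.0206e-6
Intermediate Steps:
I = -56049
-1/(-923805 + I) = -1/(-923805 - 56049) = -1/(-979854) = -1*(-1/979854) = 1/979854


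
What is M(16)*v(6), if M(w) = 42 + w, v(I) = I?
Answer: 348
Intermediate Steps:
M(16)*v(6) = (42 + 16)*6 = 58*6 = 348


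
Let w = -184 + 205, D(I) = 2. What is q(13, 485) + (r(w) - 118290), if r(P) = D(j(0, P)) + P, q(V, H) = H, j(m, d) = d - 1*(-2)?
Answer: -117782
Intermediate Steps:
j(m, d) = 2 + d (j(m, d) = d + 2 = 2 + d)
w = 21
r(P) = 2 + P
q(13, 485) + (r(w) - 118290) = 485 + ((2 + 21) - 118290) = 485 + (23 - 118290) = 485 - 118267 = -117782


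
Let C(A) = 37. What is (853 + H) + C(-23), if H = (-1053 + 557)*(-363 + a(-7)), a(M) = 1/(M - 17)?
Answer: 542876/3 ≈ 1.8096e+5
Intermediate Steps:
a(M) = 1/(-17 + M)
H = 540206/3 (H = (-1053 + 557)*(-363 + 1/(-17 - 7)) = -496*(-363 + 1/(-24)) = -496*(-363 - 1/24) = -496*(-8713/24) = 540206/3 ≈ 1.8007e+5)
(853 + H) + C(-23) = (853 + 540206/3) + 37 = 542765/3 + 37 = 542876/3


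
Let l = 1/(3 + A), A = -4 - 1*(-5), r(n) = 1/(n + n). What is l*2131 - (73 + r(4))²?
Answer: -308129/64 ≈ -4814.5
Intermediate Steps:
r(n) = 1/(2*n)
A = 1 (A = -4 + 5 = 1)
l = ¼ (l = 1/(3 + 1) = 1/4 = ¼ ≈ 0.25000)
l*2131 - (73 + r(4))² = (¼)*2131 - (73 + (½)/4)² = 2131/4 - (73 + (½)*(¼))² = 2131/4 - (73 + ⅛)² = 2131/4 - (585/8)² = 2131/4 - 1*342225/64 = 2131/4 - 342225/64 = -308129/64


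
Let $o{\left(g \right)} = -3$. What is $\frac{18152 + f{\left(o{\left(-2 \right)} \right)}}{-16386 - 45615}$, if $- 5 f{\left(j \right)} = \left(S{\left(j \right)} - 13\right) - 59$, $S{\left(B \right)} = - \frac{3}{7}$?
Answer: $- \frac{635827}{2170035} \approx -0.293$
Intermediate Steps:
$S{\left(B \right)} = - \frac{3}{7}$ ($S{\left(B \right)} = \left(-3\right) \frac{1}{7} = - \frac{3}{7}$)
$f{\left(j \right)} = \frac{507}{35}$ ($f{\left(j \right)} = - \frac{\left(- \frac{3}{7} - 13\right) - 59}{5} = - \frac{- \frac{94}{7} - 59}{5} = \left(- \frac{1}{5}\right) \left(- \frac{507}{7}\right) = \frac{507}{35}$)
$\frac{18152 + f{\left(o{\left(-2 \right)} \right)}}{-16386 - 45615} = \frac{18152 + \frac{507}{35}}{-16386 - 45615} = \frac{635827}{35 \left(-62001\right)} = \frac{635827}{35} \left(- \frac{1}{62001}\right) = - \frac{635827}{2170035}$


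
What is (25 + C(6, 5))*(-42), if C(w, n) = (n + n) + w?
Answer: -1722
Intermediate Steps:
C(w, n) = w + 2*n (C(w, n) = 2*n + w = w + 2*n)
(25 + C(6, 5))*(-42) = (25 + (6 + 2*5))*(-42) = (25 + (6 + 10))*(-42) = (25 + 16)*(-42) = 41*(-42) = -1722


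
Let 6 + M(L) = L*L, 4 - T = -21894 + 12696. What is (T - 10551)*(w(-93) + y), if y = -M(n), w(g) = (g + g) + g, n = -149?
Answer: 30317426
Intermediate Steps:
T = 9202 (T = 4 - (-21894 + 12696) = 4 - 1*(-9198) = 4 + 9198 = 9202)
w(g) = 3*g (w(g) = 2*g + g = 3*g)
M(L) = -6 + L² (M(L) = -6 + L*L = -6 + L²)
y = -22195 (y = -(-6 + (-149)²) = -(-6 + 22201) = -1*22195 = -22195)
(T - 10551)*(w(-93) + y) = (9202 - 10551)*(3*(-93) - 22195) = -1349*(-279 - 22195) = -1349*(-22474) = 30317426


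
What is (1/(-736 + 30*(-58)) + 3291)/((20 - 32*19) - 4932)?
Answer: -1629703/2733504 ≈ -0.59620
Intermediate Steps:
(1/(-736 + 30*(-58)) + 3291)/((20 - 32*19) - 4932) = (1/(-736 - 1740) + 3291)/((20 - 608) - 4932) = (1/(-2476) + 3291)/(-588 - 4932) = (-1/2476 + 3291)/(-5520) = (8148515/2476)*(-1/5520) = -1629703/2733504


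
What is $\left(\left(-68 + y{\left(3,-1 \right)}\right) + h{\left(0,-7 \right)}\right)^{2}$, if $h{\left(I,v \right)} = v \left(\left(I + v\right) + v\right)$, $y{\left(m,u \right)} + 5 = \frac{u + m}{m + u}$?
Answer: $676$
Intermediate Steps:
$y{\left(m,u \right)} = -4$ ($y{\left(m,u \right)} = -5 + \frac{u + m}{m + u} = -5 + \frac{m + u}{m + u} = -5 + 1 = -4$)
$h{\left(I,v \right)} = v \left(I + 2 v\right)$
$\left(\left(-68 + y{\left(3,-1 \right)}\right) + h{\left(0,-7 \right)}\right)^{2} = \left(\left(-68 - 4\right) - 7 \left(0 + 2 \left(-7\right)\right)\right)^{2} = \left(-72 - 7 \left(0 - 14\right)\right)^{2} = \left(-72 - -98\right)^{2} = \left(-72 + 98\right)^{2} = 26^{2} = 676$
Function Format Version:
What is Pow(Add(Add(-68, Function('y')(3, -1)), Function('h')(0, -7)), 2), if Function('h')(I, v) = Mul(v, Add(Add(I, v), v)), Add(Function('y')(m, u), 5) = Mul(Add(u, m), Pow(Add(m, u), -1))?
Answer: 676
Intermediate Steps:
Function('y')(m, u) = -4 (Function('y')(m, u) = Add(-5, Mul(Add(u, m), Pow(Add(m, u), -1))) = Add(-5, Mul(Add(m, u), Pow(Add(m, u), -1))) = Add(-5, 1) = -4)
Function('h')(I, v) = Mul(v, Add(I, Mul(2, v)))
Pow(Add(Add(-68, Function('y')(3, -1)), Function('h')(0, -7)), 2) = Pow(Add(Add(-68, -4), Mul(-7, Add(0, Mul(2, -7)))), 2) = Pow(Add(-72, Mul(-7, Add(0, -14))), 2) = Pow(Add(-72, Mul(-7, -14)), 2) = Pow(Add(-72, 98), 2) = Pow(26, 2) = 676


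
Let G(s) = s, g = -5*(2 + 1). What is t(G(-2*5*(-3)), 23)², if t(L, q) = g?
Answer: 225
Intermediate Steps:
g = -15 (g = -5*3 = -15)
t(L, q) = -15
t(G(-2*5*(-3)), 23)² = (-15)² = 225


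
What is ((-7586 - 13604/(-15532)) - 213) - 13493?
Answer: -82673435/3883 ≈ -21291.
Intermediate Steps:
((-7586 - 13604/(-15532)) - 213) - 13493 = ((-7586 - 13604*(-1/15532)) - 213) - 13493 = ((-7586 + 3401/3883) - 213) - 13493 = (-29453037/3883 - 213) - 13493 = -30280116/3883 - 13493 = -82673435/3883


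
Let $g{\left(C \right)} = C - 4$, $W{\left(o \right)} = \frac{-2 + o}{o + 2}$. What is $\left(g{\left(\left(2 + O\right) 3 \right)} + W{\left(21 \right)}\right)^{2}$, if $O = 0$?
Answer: $\frac{4225}{529} \approx 7.9868$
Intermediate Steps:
$W{\left(o \right)} = \frac{-2 + o}{2 + o}$
$g{\left(C \right)} = -4 + C$
$\left(g{\left(\left(2 + O\right) 3 \right)} + W{\left(21 \right)}\right)^{2} = \left(\left(-4 + \left(2 + 0\right) 3\right) + \frac{-2 + 21}{2 + 21}\right)^{2} = \left(\left(-4 + 2 \cdot 3\right) + \frac{1}{23} \cdot 19\right)^{2} = \left(\left(-4 + 6\right) + \frac{1}{23} \cdot 19\right)^{2} = \left(2 + \frac{19}{23}\right)^{2} = \left(\frac{65}{23}\right)^{2} = \frac{4225}{529}$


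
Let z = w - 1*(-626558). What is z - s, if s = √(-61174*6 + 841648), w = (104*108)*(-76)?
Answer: -227074 - 2*√118651 ≈ -2.2776e+5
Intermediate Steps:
w = -853632 (w = 11232*(-76) = -853632)
s = 2*√118651 (s = √(-367044 + 841648) = √474604 = 2*√118651 ≈ 688.92)
z = -227074 (z = -853632 - 1*(-626558) = -853632 + 626558 = -227074)
z - s = -227074 - 2*√118651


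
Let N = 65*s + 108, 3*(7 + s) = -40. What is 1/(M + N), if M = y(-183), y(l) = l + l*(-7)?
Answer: -3/347 ≈ -0.0086455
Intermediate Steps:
s = -61/3 (s = -7 + (1/3)*(-40) = -7 - 40/3 = -61/3 ≈ -20.333)
y(l) = -6*l (y(l) = l - 7*l = -6*l)
M = 1098 (M = -6*(-183) = 1098)
N = -3641/3 (N = 65*(-61/3) + 108 = -3965/3 + 108 = -3641/3 ≈ -1213.7)
1/(M + N) = 1/(1098 - 3641/3) = 1/(-347/3) = -3/347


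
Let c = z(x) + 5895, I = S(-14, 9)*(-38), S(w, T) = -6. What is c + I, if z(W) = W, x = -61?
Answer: 6062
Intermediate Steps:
I = 228 (I = -6*(-38) = 228)
c = 5834 (c = -61 + 5895 = 5834)
c + I = 5834 + 228 = 6062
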